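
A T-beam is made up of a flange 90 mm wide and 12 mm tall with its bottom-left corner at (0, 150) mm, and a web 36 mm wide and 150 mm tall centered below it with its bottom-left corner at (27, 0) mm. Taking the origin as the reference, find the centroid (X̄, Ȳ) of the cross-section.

X̄ = 45.00 mm, Ȳ = 88.50 mm

Part | A | x̄ᵢ | ȳᵢ | A·x̄ᵢ | A·ȳᵢ
web | 5400.00 | 45.00 | 75.00 | 243000.00 | 405000.00
flange | 1080.00 | 45.00 | 156.00 | 48600.00 | 168480.00
Σ | 6480.00 |  |  | 291600.00 | 573480.00
X̄ = 291600.00 / 6480.00 = 45.00 mm
Ȳ = 573480.00 / 6480.00 = 88.50 mm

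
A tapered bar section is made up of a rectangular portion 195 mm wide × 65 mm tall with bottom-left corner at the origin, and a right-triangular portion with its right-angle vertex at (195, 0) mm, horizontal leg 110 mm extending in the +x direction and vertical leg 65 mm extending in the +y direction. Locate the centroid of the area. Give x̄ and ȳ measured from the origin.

x̄ = 127.02 mm, ȳ = 30.12 mm

rectangular portion: A = 195 × 65 = 12675.00, centroid at (97.50, 32.50).
triangular portion: A = ½·110·65 = 3575.00, centroid at (231.67, 21.67).
ΣA = 16250.00 mm²
ΣAx̄ = (12675.00)(97.50) + (3575.00)(231.67) = 2064020.83 mm³
ΣAȳ = (12675.00)(32.50) + (3575.00)(21.67) = 489395.83 mm³
x̄ = 2064020.83 / 16250.00 = 127.02 mm
ȳ = 489395.83 / 16250.00 = 30.12 mm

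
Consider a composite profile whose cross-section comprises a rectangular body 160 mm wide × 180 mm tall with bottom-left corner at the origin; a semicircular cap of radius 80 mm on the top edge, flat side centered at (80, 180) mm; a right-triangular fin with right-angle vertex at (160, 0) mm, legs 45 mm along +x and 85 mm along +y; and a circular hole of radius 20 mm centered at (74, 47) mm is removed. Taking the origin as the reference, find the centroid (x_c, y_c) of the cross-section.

Part | A | x̄ᵢ | ȳᵢ | A·x̄ᵢ | A·ȳᵢ
rectangular body | 28800.00 | 80.00 | 90.00 | 2304000.00 | 2592000.00
semicircular top | 10053.10 | 80.00 | 213.95 | 804247.72 | 2150890.70
triangular fin | 1912.50 | 175.00 | 28.33 | 334687.50 | 54187.50
hole | -1256.64 | 74.00 | 47.00 | -92991.14 | -59061.94
Σ | 39508.96 |  |  | 3349944.08 | 4738016.26
x_c = 3349944.08 / 39508.96 = 84.79 mm
y_c = 4738016.26 / 39508.96 = 119.92 mm

x_c = 84.79 mm, y_c = 119.92 mm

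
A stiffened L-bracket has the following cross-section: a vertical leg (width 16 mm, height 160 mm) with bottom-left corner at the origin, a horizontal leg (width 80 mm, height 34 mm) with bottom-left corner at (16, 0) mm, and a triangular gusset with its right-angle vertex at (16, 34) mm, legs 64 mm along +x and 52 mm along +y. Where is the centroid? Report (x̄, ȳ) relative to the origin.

Part | A | x̄ᵢ | ȳᵢ | A·x̄ᵢ | A·ȳᵢ
vertical leg | 2560.00 | 8.00 | 80.00 | 20480.00 | 204800.00
horizontal leg | 2720.00 | 56.00 | 17.00 | 152320.00 | 46240.00
gusset | 1664.00 | 37.33 | 51.33 | 62122.67 | 85418.67
Σ | 6944.00 |  |  | 234922.67 | 336458.67
x̄ = 234922.67 / 6944.00 = 33.83 mm
ȳ = 336458.67 / 6944.00 = 48.45 mm

x̄ = 33.83 mm, ȳ = 48.45 mm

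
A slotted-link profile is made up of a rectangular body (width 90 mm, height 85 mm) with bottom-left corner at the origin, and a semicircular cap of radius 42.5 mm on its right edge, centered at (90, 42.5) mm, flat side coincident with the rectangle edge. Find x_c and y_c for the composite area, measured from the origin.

x_c = 62.05 mm, y_c = 42.50 mm

rectangular body: A = 90 × 85 = 7650.00, centroid at (45.00, 42.50).
semicircular end: A = ½π·42.5² = 2837.25, centroid at (108.04, 42.50).
ΣA = 10487.25 mm², ΣAx_c = 650779.66 mm³, ΣAy_c = 445708.16 mm³.
x_c = 650779.66/10487.25 = 62.05 mm; y_c = 445708.16/10487.25 = 42.50 mm.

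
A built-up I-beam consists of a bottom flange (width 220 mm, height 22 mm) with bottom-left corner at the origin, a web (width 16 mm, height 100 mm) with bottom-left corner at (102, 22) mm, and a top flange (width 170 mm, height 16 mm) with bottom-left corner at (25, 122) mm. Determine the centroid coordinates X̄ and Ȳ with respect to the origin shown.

X̄ = 110.00 mm, Ȳ = 56.99 mm

Part | A | x̄ᵢ | ȳᵢ | A·x̄ᵢ | A·ȳᵢ
bottom flange | 4840.00 | 110.00 | 11.00 | 532400.00 | 53240.00
web | 1600.00 | 110.00 | 72.00 | 176000.00 | 115200.00
top flange | 2720.00 | 110.00 | 130.00 | 299200.00 | 353600.00
Σ | 9160.00 |  |  | 1007600.00 | 522040.00
X̄ = 1007600.00 / 9160.00 = 110.00 mm
Ȳ = 522040.00 / 9160.00 = 56.99 mm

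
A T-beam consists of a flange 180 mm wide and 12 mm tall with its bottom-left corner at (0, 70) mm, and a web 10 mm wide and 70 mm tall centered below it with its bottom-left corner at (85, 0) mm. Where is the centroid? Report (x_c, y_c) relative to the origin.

Part | A | x̄ᵢ | ȳᵢ | A·x̄ᵢ | A·ȳᵢ
web | 700.00 | 90.00 | 35.00 | 63000.00 | 24500.00
flange | 2160.00 | 90.00 | 76.00 | 194400.00 | 164160.00
Σ | 2860.00 |  |  | 257400.00 | 188660.00
x_c = 257400.00 / 2860.00 = 90.00 mm
y_c = 188660.00 / 2860.00 = 65.97 mm

x_c = 90.00 mm, y_c = 65.97 mm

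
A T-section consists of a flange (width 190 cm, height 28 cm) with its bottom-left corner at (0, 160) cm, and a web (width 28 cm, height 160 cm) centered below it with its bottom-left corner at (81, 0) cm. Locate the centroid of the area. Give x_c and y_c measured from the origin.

x_c = 95.00 cm, y_c = 131.03 cm

web: A = 28 × 160 = 4480.00, centroid at (95.00, 80.00).
flange: A = 190 × 28 = 5320.00, centroid at (95.00, 174.00).
ΣA = 9800.00 cm²
ΣAx_c = (4480.00)(95.00) + (5320.00)(95.00) = 931000.00 cm³
ΣAy_c = (4480.00)(80.00) + (5320.00)(174.00) = 1284080.00 cm³
x_c = 931000.00 / 9800.00 = 95.00 cm
y_c = 1284080.00 / 9800.00 = 131.03 cm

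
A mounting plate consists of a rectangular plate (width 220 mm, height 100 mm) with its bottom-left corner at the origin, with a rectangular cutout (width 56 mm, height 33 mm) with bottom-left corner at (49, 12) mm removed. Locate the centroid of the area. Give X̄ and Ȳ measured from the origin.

plate: A = 220 × 100 = 22000.00, centroid at (110.00, 50.00).
hole: A = −(56 × 33) = -1848.00, centroid at (77.00, 28.50).
ΣA = 20152.00 mm²
ΣAX̄ = (22000.00)(110.00) + (-1848.00)(77.00) = 2277704.00 mm³
ΣAȲ = (22000.00)(50.00) + (-1848.00)(28.50) = 1047332.00 mm³
X̄ = 2277704.00 / 20152.00 = 113.03 mm
Ȳ = 1047332.00 / 20152.00 = 51.97 mm

X̄ = 113.03 mm, Ȳ = 51.97 mm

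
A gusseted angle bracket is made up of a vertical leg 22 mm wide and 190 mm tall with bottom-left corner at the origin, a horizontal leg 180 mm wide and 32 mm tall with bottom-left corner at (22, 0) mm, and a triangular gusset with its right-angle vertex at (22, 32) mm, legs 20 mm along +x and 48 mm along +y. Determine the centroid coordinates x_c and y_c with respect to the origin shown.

vertical leg: A = 22 × 190 = 4180.00, centroid at (11.00, 95.00).
horizontal leg: A = 180 × 32 = 5760.00, centroid at (112.00, 16.00).
gusset: A = ½·20·48 = 480.00, centroid at (28.67, 48.00).
ΣA = 10420.00 mm²
ΣAx_c = (4180.00)(11.00) + (5760.00)(112.00) + (480.00)(28.67) = 704860.00 mm³
ΣAy_c = (4180.00)(95.00) + (5760.00)(16.00) + (480.00)(48.00) = 512300.00 mm³
x_c = 704860.00 / 10420.00 = 67.64 mm
y_c = 512300.00 / 10420.00 = 49.17 mm

x_c = 67.64 mm, y_c = 49.17 mm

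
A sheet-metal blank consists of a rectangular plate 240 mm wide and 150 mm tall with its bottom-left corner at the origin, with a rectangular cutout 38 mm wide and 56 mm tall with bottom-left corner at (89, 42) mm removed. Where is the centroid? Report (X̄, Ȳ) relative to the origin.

X̄ = 120.75 mm, Ȳ = 75.31 mm

plate: A = 240 × 150 = 36000.00, centroid at (120.00, 75.00).
hole: A = −(38 × 56) = -2128.00, centroid at (108.00, 70.00).
ΣA = 33872.00 mm²
ΣAX̄ = (36000.00)(120.00) + (-2128.00)(108.00) = 4090176.00 mm³
ΣAȲ = (36000.00)(75.00) + (-2128.00)(70.00) = 2551040.00 mm³
X̄ = 4090176.00 / 33872.00 = 120.75 mm
Ȳ = 2551040.00 / 33872.00 = 75.31 mm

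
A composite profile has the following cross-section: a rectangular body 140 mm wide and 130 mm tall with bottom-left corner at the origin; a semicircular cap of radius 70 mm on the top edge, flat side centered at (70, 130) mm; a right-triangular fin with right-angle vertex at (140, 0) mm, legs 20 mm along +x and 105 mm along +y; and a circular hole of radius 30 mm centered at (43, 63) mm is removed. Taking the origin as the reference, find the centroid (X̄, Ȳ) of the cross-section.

X̄ = 76.50 mm, Ȳ = 94.15 mm

Part | A | x̄ᵢ | ȳᵢ | A·x̄ᵢ | A·ȳᵢ
rectangular body | 18200.00 | 70.00 | 65.00 | 1274000.00 | 1183000.00
semicircular top | 7696.90 | 70.00 | 159.71 | 538783.14 | 1229263.93
triangular fin | 1050.00 | 146.67 | 35.00 | 154000.00 | 36750.00
hole | -2827.43 | 43.00 | 63.00 | -121579.64 | -178128.30
Σ | 24119.47 |  |  | 1845203.50 | 2270885.62
X̄ = 1845203.50 / 24119.47 = 76.50 mm
Ȳ = 2270885.62 / 24119.47 = 94.15 mm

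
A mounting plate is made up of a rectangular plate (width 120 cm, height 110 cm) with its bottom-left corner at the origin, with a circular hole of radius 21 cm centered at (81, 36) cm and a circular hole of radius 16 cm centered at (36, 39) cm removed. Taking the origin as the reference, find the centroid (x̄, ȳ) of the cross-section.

Part | A | x̄ᵢ | ȳᵢ | A·x̄ᵢ | A·ȳᵢ
plate | 13200.00 | 60.00 | 55.00 | 792000.00 | 726000.00
hole 1 | -1385.44 | 81.00 | 36.00 | -112220.83 | -49875.92
hole 2 | -804.25 | 36.00 | 39.00 | -28952.92 | -31365.66
Σ | 11010.31 |  |  | 650826.25 | 644758.41
x̄ = 650826.25 / 11010.31 = 59.11 cm
ȳ = 644758.41 / 11010.31 = 58.56 cm

x̄ = 59.11 cm, ȳ = 58.56 cm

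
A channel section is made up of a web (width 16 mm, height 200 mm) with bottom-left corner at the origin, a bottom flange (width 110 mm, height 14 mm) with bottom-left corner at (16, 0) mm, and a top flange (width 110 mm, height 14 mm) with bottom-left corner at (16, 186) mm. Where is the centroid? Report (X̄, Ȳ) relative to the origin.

X̄ = 38.90 mm, Ȳ = 100.00 mm

web: A = 16 × 200 = 3200.00, centroid at (8.00, 100.00).
bottom flange: A = 110 × 14 = 1540.00, centroid at (71.00, 7.00).
top flange: A = 110 × 14 = 1540.00, centroid at (71.00, 193.00).
ΣA = 6280.00 mm², ΣAX̄ = 244280.00 mm³, ΣAȲ = 628000.00 mm³.
X̄ = 244280.00/6280.00 = 38.90 mm; Ȳ = 628000.00/6280.00 = 100.00 mm.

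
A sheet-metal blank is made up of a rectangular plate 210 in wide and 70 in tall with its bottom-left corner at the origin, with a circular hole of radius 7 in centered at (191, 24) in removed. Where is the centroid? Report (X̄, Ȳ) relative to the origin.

plate: A = 210 × 70 = 14700.00, centroid at (105.00, 35.00).
hole: A = −π·7² = -153.94, centroid at (191.00, 24.00).
ΣA = 14546.06 in², ΣAX̄ = 1514097.83 in³, ΣAȲ = 510805.49 in³.
X̄ = 1514097.83/14546.06 = 104.09 in; Ȳ = 510805.49/14546.06 = 35.12 in.

X̄ = 104.09 in, Ȳ = 35.12 in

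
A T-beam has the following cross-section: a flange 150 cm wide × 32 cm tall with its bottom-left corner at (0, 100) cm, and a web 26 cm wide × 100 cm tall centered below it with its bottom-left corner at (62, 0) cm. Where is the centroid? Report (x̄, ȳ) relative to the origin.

Part | A | x̄ᵢ | ȳᵢ | A·x̄ᵢ | A·ȳᵢ
web | 2600.00 | 75.00 | 50.00 | 195000.00 | 130000.00
flange | 4800.00 | 75.00 | 116.00 | 360000.00 | 556800.00
Σ | 7400.00 |  |  | 555000.00 | 686800.00
x̄ = 555000.00 / 7400.00 = 75.00 cm
ȳ = 686800.00 / 7400.00 = 92.81 cm

x̄ = 75.00 cm, ȳ = 92.81 cm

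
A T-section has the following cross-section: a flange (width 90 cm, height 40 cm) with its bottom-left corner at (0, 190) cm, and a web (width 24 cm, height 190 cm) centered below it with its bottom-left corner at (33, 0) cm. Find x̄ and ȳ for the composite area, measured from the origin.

Part | A | x̄ᵢ | ȳᵢ | A·x̄ᵢ | A·ȳᵢ
web | 4560.00 | 45.00 | 95.00 | 205200.00 | 433200.00
flange | 3600.00 | 45.00 | 210.00 | 162000.00 | 756000.00
Σ | 8160.00 |  |  | 367200.00 | 1189200.00
x̄ = 367200.00 / 8160.00 = 45.00 cm
ȳ = 1189200.00 / 8160.00 = 145.74 cm

x̄ = 45.00 cm, ȳ = 145.74 cm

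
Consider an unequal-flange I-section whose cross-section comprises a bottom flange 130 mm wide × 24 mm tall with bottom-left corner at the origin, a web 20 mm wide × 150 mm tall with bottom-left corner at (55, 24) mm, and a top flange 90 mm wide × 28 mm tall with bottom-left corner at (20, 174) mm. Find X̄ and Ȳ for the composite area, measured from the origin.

bottom flange: A = 130 × 24 = 3120.00, centroid at (65.00, 12.00).
web: A = 20 × 150 = 3000.00, centroid at (65.00, 99.00).
top flange: A = 90 × 28 = 2520.00, centroid at (65.00, 188.00).
ΣA = 8640.00 mm²
ΣAX̄ = (3120.00)(65.00) + (3000.00)(65.00) + (2520.00)(65.00) = 561600.00 mm³
ΣAȲ = (3120.00)(12.00) + (3000.00)(99.00) + (2520.00)(188.00) = 808200.00 mm³
X̄ = 561600.00 / 8640.00 = 65.00 mm
Ȳ = 808200.00 / 8640.00 = 93.54 mm

X̄ = 65.00 mm, Ȳ = 93.54 mm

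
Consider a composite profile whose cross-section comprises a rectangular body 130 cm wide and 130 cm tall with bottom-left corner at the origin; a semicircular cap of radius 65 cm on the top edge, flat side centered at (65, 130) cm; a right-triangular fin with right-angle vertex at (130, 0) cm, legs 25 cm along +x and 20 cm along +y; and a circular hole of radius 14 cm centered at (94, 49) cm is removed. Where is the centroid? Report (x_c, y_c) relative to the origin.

x_c = 65.02 cm, y_c = 91.31 cm

Part | A | x̄ᵢ | ȳᵢ | A·x̄ᵢ | A·ȳᵢ
rectangular body | 16900.00 | 65.00 | 65.00 | 1098500.00 | 1098500.00
semicircular top | 6636.61 | 65.00 | 157.59 | 431379.94 | 1045843.22
triangular fin | 250.00 | 138.33 | 6.67 | 34583.33 | 1666.67
hole | -615.75 | 94.00 | 49.00 | -57880.70 | -30171.86
Σ | 23170.86 |  |  | 1506582.57 | 2115838.03
x_c = 1506582.57 / 23170.86 = 65.02 cm
y_c = 2115838.03 / 23170.86 = 91.31 cm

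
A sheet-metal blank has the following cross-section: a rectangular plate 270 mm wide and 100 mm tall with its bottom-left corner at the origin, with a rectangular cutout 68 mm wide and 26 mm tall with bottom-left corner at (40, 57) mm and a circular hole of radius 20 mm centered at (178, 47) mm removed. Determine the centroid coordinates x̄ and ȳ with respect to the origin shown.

plate: A = 270 × 100 = 27000.00, centroid at (135.00, 50.00).
hole 1: A = −(68 × 26) = -1768.00, centroid at (74.00, 70.00).
hole 2: A = −π·20² = -1256.64, centroid at (178.00, 47.00).
ΣA = 23975.36 mm²
ΣAx̄ = (27000.00)(135.00) + (-1768.00)(74.00) + (-1256.64)(178.00) = 3290486.60 mm³
ΣAȳ = (27000.00)(50.00) + (-1768.00)(70.00) + (-1256.64)(47.00) = 1167178.06 mm³
x̄ = 3290486.60 / 23975.36 = 137.24 mm
ȳ = 1167178.06 / 23975.36 = 48.68 mm

x̄ = 137.24 mm, ȳ = 48.68 mm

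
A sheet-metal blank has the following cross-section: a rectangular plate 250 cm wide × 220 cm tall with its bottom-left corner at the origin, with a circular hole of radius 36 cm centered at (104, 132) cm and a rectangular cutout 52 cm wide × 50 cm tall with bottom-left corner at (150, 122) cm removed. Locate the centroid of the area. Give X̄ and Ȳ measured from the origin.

X̄ = 124.03 cm, Ȳ = 106.16 cm

plate: A = 250 × 220 = 55000.00, centroid at (125.00, 110.00).
hole 1: A = −π·36² = -4071.50, centroid at (104.00, 132.00).
hole 2: A = −(52 × 50) = -2600.00, centroid at (176.00, 147.00).
ΣA = 48328.50 cm², ΣAX̄ = 5993963.58 cm³, ΣAȲ = 5130361.46 cm³.
X̄ = 5993963.58/48328.50 = 124.03 cm; Ȳ = 5130361.46/48328.50 = 106.16 cm.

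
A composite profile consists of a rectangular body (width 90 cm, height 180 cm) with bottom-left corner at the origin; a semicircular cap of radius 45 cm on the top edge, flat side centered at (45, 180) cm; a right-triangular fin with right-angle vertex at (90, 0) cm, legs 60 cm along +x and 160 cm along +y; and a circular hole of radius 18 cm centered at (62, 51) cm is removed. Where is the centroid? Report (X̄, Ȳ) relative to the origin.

X̄ = 57.72 cm, Ȳ = 99.10 cm

rectangular body: A = 90 × 180 = 16200.00, centroid at (45.00, 90.00).
semicircular top: A = ½π·45² = 3180.86, centroid at (45.00, 199.10).
triangular fin: A = ½·60·160 = 4800.00, centroid at (110.00, 53.33).
hole: A = −π·18² = -1017.88, centroid at (62.00, 51.00).
ΣA = 23162.99 cm²
ΣAX̄ = (16200.00)(45.00) + (3180.86)(45.00) + (4800.00)(110.00) + (-1017.88)(62.00) = 1337030.50 cm³
ΣAȲ = (16200.00)(90.00) + (3180.86)(199.10) + (4800.00)(53.33) + (-1017.88)(51.00) = 2295393.58 cm³
X̄ = 1337030.50 / 23162.99 = 57.72 cm
Ȳ = 2295393.58 / 23162.99 = 99.10 cm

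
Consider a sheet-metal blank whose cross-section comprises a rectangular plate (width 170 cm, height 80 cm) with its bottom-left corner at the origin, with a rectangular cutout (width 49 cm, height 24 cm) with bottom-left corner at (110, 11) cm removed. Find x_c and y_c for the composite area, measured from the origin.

x_c = 80.31 cm, y_c = 41.61 cm

plate: A = 170 × 80 = 13600.00, centroid at (85.00, 40.00).
hole: A = −(49 × 24) = -1176.00, centroid at (134.50, 23.00).
ΣA = 12424.00 cm², ΣAx_c = 997828.00 cm³, ΣAy_c = 516952.00 cm³.
x_c = 997828.00/12424.00 = 80.31 cm; y_c = 516952.00/12424.00 = 41.61 cm.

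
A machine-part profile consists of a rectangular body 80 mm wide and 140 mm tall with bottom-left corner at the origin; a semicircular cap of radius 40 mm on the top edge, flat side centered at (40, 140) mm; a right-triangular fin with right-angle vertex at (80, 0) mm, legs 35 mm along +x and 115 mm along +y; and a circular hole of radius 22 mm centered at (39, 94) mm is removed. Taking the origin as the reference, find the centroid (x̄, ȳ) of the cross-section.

x̄ = 47.43 mm, ȳ = 78.33 mm

rectangular body: A = 80 × 140 = 11200.00, centroid at (40.00, 70.00).
semicircular top: A = ½π·40² = 2513.27, centroid at (40.00, 156.98).
triangular fin: A = ½·35·115 = 2012.50, centroid at (91.67, 38.33).
hole: A = −π·22² = -1520.53, centroid at (39.00, 94.00).
ΣA = 14205.24 mm², ΣAx̄ = 673709.43 mm³, ΣAȳ = 1112740.98 mm³.
x̄ = 673709.43/14205.24 = 47.43 mm; ȳ = 1112740.98/14205.24 = 78.33 mm.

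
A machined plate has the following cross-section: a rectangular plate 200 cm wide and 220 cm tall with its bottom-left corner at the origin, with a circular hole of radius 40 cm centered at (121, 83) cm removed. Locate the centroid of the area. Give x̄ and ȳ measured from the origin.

plate: A = 200 × 220 = 44000.00, centroid at (100.00, 110.00).
hole: A = −π·40² = -5026.55, centroid at (121.00, 83.00).
ΣA = 38973.45 cm², ΣAx̄ = 3791787.66 cm³, ΣAȳ = 4422796.50 cm³.
x̄ = 3791787.66/38973.45 = 97.29 cm; ȳ = 4422796.50/38973.45 = 113.48 cm.

x̄ = 97.29 cm, ȳ = 113.48 cm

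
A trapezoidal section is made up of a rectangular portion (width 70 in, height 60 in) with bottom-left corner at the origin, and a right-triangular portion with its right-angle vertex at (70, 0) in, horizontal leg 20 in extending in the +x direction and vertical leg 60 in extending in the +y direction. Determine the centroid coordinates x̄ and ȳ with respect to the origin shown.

rectangular portion: A = 70 × 60 = 4200.00, centroid at (35.00, 30.00).
triangular portion: A = ½·20·60 = 600.00, centroid at (76.67, 20.00).
ΣA = 4800.00 in², ΣAx̄ = 193000.00 in³, ΣAȳ = 138000.00 in³.
x̄ = 193000.00/4800.00 = 40.21 in; ȳ = 138000.00/4800.00 = 28.75 in.

x̄ = 40.21 in, ȳ = 28.75 in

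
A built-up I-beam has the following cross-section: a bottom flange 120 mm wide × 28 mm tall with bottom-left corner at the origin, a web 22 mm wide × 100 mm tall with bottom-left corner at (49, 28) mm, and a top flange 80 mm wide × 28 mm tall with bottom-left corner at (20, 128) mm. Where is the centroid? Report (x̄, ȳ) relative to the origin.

bottom flange: A = 120 × 28 = 3360.00, centroid at (60.00, 14.00).
web: A = 22 × 100 = 2200.00, centroid at (60.00, 78.00).
top flange: A = 80 × 28 = 2240.00, centroid at (60.00, 142.00).
ΣA = 7800.00 mm², ΣAx̄ = 468000.00 mm³, ΣAȳ = 536720.00 mm³.
x̄ = 468000.00/7800.00 = 60.00 mm; ȳ = 536720.00/7800.00 = 68.81 mm.

x̄ = 60.00 mm, ȳ = 68.81 mm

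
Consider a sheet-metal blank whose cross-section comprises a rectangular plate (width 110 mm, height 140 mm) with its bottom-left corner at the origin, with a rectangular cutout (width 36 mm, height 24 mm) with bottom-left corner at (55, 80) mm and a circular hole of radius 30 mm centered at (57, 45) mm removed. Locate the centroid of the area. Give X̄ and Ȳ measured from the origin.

plate: A = 110 × 140 = 15400.00, centroid at (55.00, 70.00).
hole 1: A = −(36 × 24) = -864.00, centroid at (73.00, 92.00).
hole 2: A = −π·30² = -2827.43, centroid at (57.00, 45.00).
ΣA = 11708.57 mm²
ΣAX̄ = (15400.00)(55.00) + (-864.00)(73.00) + (-2827.43)(57.00) = 622764.30 mm³
ΣAȲ = (15400.00)(70.00) + (-864.00)(92.00) + (-2827.43)(45.00) = 871277.50 mm³
X̄ = 622764.30 / 11708.57 = 53.19 mm
Ȳ = 871277.50 / 11708.57 = 74.41 mm

X̄ = 53.19 mm, Ȳ = 74.41 mm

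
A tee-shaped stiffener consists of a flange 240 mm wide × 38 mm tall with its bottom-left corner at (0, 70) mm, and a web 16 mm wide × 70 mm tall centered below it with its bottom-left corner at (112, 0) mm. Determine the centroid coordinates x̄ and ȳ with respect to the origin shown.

x̄ = 120.00 mm, ȳ = 83.09 mm

web: A = 16 × 70 = 1120.00, centroid at (120.00, 35.00).
flange: A = 240 × 38 = 9120.00, centroid at (120.00, 89.00).
ΣA = 10240.00 mm², ΣAx̄ = 1228800.00 mm³, ΣAȳ = 850880.00 mm³.
x̄ = 1228800.00/10240.00 = 120.00 mm; ȳ = 850880.00/10240.00 = 83.09 mm.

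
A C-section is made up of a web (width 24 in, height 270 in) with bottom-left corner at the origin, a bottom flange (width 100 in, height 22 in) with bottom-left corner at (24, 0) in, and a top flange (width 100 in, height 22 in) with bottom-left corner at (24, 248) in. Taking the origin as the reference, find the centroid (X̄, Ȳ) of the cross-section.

X̄ = 37.07 in, Ȳ = 135.00 in

web: A = 24 × 270 = 6480.00, centroid at (12.00, 135.00).
bottom flange: A = 100 × 22 = 2200.00, centroid at (74.00, 11.00).
top flange: A = 100 × 22 = 2200.00, centroid at (74.00, 259.00).
ΣA = 10880.00 in², ΣAX̄ = 403360.00 in³, ΣAȲ = 1468800.00 in³.
X̄ = 403360.00/10880.00 = 37.07 in; Ȳ = 1468800.00/10880.00 = 135.00 in.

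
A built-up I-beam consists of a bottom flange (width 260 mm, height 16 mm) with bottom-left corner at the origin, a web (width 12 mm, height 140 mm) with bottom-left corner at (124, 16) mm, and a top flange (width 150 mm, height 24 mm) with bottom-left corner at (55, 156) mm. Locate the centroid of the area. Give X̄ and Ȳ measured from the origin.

X̄ = 130.00 mm, Ȳ = 82.90 mm

bottom flange: A = 260 × 16 = 4160.00, centroid at (130.00, 8.00).
web: A = 12 × 140 = 1680.00, centroid at (130.00, 86.00).
top flange: A = 150 × 24 = 3600.00, centroid at (130.00, 168.00).
ΣA = 9440.00 mm², ΣAX̄ = 1227200.00 mm³, ΣAȲ = 782560.00 mm³.
X̄ = 1227200.00/9440.00 = 130.00 mm; Ȳ = 782560.00/9440.00 = 82.90 mm.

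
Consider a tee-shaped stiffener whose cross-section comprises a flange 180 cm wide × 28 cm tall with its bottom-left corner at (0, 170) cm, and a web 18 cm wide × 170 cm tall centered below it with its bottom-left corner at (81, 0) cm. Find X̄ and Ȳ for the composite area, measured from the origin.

X̄ = 90.00 cm, Ȳ = 146.60 cm

web: A = 18 × 170 = 3060.00, centroid at (90.00, 85.00).
flange: A = 180 × 28 = 5040.00, centroid at (90.00, 184.00).
ΣA = 8100.00 cm², ΣAX̄ = 729000.00 cm³, ΣAȲ = 1187460.00 cm³.
X̄ = 729000.00/8100.00 = 90.00 cm; Ȳ = 1187460.00/8100.00 = 146.60 cm.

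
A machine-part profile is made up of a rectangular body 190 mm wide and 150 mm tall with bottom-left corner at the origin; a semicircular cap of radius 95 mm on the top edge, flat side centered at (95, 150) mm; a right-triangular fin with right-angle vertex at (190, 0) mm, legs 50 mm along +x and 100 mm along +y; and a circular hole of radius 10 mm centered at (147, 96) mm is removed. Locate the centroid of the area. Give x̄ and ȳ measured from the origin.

rectangular body: A = 190 × 150 = 28500.00, centroid at (95.00, 75.00).
semicircular top: A = ½π·95² = 14176.44, centroid at (95.00, 190.32).
triangular fin: A = ½·50·100 = 2500.00, centroid at (206.67, 33.33).
hole: A = −π·10² = -314.16, centroid at (147.00, 96.00).
ΣA = 44862.28 mm², ΣAx̄ = 4524746.76 mm³, ΣAȳ = 4888722.90 mm³.
x̄ = 4524746.76/44862.28 = 100.86 mm; ȳ = 4888722.90/44862.28 = 108.97 mm.

x̄ = 100.86 mm, ȳ = 108.97 mm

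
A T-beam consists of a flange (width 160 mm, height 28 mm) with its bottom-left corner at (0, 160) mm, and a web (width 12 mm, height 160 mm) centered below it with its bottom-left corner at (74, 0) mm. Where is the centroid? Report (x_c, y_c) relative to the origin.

web: A = 12 × 160 = 1920.00, centroid at (80.00, 80.00).
flange: A = 160 × 28 = 4480.00, centroid at (80.00, 174.00).
ΣA = 6400.00 mm², ΣAx_c = 512000.00 mm³, ΣAy_c = 933120.00 mm³.
x_c = 512000.00/6400.00 = 80.00 mm; y_c = 933120.00/6400.00 = 145.80 mm.

x_c = 80.00 mm, y_c = 145.80 mm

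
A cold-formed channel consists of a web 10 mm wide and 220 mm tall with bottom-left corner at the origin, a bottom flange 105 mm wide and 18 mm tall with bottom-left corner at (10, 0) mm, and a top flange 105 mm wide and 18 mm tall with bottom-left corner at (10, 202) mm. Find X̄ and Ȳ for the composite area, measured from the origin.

web: A = 10 × 220 = 2200.00, centroid at (5.00, 110.00).
bottom flange: A = 105 × 18 = 1890.00, centroid at (62.50, 9.00).
top flange: A = 105 × 18 = 1890.00, centroid at (62.50, 211.00).
ΣA = 5980.00 mm², ΣAX̄ = 247250.00 mm³, ΣAȲ = 657800.00 mm³.
X̄ = 247250.00/5980.00 = 41.35 mm; Ȳ = 657800.00/5980.00 = 110.00 mm.

X̄ = 41.35 mm, Ȳ = 110.00 mm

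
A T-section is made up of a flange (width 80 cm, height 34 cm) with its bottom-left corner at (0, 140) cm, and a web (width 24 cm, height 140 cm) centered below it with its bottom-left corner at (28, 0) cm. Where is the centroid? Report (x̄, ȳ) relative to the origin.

x̄ = 40.00 cm, ȳ = 108.92 cm

Part | A | x̄ᵢ | ȳᵢ | A·x̄ᵢ | A·ȳᵢ
web | 3360.00 | 40.00 | 70.00 | 134400.00 | 235200.00
flange | 2720.00 | 40.00 | 157.00 | 108800.00 | 427040.00
Σ | 6080.00 |  |  | 243200.00 | 662240.00
x̄ = 243200.00 / 6080.00 = 40.00 cm
ȳ = 662240.00 / 6080.00 = 108.92 cm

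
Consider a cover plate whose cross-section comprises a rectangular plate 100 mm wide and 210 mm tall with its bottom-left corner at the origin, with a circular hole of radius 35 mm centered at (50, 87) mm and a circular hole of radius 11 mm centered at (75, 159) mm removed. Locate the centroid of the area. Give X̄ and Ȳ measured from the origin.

X̄ = 49.43 mm, Ȳ = 107.91 mm

Part | A | x̄ᵢ | ȳᵢ | A·x̄ᵢ | A·ȳᵢ
plate | 21000.00 | 50.00 | 105.00 | 1050000.00 | 2205000.00
hole 1 | -3848.45 | 50.00 | 87.00 | -192422.55 | -334815.24
hole 2 | -380.13 | 75.00 | 159.00 | -28509.95 | -60441.10
Σ | 16771.42 |  |  | 829067.50 | 1809743.66
X̄ = 829067.50 / 16771.42 = 49.43 mm
Ȳ = 1809743.66 / 16771.42 = 107.91 mm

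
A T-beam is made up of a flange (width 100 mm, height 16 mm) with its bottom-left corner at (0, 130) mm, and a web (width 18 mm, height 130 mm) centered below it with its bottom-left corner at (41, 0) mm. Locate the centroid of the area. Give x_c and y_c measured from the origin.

x_c = 50.00 mm, y_c = 94.64 mm

Part | A | x̄ᵢ | ȳᵢ | A·x̄ᵢ | A·ȳᵢ
web | 2340.00 | 50.00 | 65.00 | 117000.00 | 152100.00
flange | 1600.00 | 50.00 | 138.00 | 80000.00 | 220800.00
Σ | 3940.00 |  |  | 197000.00 | 372900.00
x_c = 197000.00 / 3940.00 = 50.00 mm
y_c = 372900.00 / 3940.00 = 94.64 mm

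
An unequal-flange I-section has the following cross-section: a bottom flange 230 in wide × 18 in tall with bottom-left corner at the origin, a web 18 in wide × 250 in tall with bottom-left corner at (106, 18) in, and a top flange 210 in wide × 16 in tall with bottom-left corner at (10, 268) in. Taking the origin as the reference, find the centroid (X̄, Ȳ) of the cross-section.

X̄ = 115.00 in, Ȳ = 134.01 in

bottom flange: A = 230 × 18 = 4140.00, centroid at (115.00, 9.00).
web: A = 18 × 250 = 4500.00, centroid at (115.00, 143.00).
top flange: A = 210 × 16 = 3360.00, centroid at (115.00, 276.00).
ΣA = 12000.00 in²
ΣAX̄ = (4140.00)(115.00) + (4500.00)(115.00) + (3360.00)(115.00) = 1380000.00 in³
ΣAȲ = (4140.00)(9.00) + (4500.00)(143.00) + (3360.00)(276.00) = 1608120.00 in³
X̄ = 1380000.00 / 12000.00 = 115.00 in
Ȳ = 1608120.00 / 12000.00 = 134.01 in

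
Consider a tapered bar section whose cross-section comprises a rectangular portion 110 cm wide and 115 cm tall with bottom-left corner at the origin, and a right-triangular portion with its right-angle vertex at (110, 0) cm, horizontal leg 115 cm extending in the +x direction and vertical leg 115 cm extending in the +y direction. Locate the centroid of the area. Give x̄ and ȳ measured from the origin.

rectangular portion: A = 110 × 115 = 12650.00, centroid at (55.00, 57.50).
triangular portion: A = ½·115·115 = 6612.50, centroid at (148.33, 38.33).
ΣA = 19262.50 cm², ΣAx̄ = 1676604.17 cm³, ΣAȳ = 980854.17 cm³.
x̄ = 1676604.17/19262.50 = 87.04 cm; ȳ = 980854.17/19262.50 = 50.92 cm.

x̄ = 87.04 cm, ȳ = 50.92 cm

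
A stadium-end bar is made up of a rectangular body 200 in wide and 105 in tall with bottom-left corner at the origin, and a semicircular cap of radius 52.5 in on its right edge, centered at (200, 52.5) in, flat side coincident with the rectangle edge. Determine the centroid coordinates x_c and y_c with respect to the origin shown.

rectangular body: A = 200 × 105 = 21000.00, centroid at (100.00, 52.50).
semicircular end: A = ½π·52.5² = 4329.51, centroid at (222.28, 52.50).
ΣA = 25329.51 in², ΣAx_c = 3062370.23 in³, ΣAy_c = 1329799.14 in³.
x_c = 3062370.23/25329.51 = 120.90 in; y_c = 1329799.14/25329.51 = 52.50 in.

x_c = 120.90 in, y_c = 52.50 in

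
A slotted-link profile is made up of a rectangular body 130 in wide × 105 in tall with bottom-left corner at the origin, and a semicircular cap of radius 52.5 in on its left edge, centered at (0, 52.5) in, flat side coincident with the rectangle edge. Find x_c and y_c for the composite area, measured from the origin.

Part | A | x̄ᵢ | ȳᵢ | A·x̄ᵢ | A·ȳᵢ
rectangular body | 13650.00 | 65.00 | 52.50 | 887250.00 | 716625.00
semicircular end | 4329.51 | -22.28 | 52.50 | -96468.75 | 227299.14
Σ | 17979.51 |  |  | 790781.25 | 943924.14
x_c = 790781.25 / 17979.51 = 43.98 in
y_c = 943924.14 / 17979.51 = 52.50 in

x_c = 43.98 in, y_c = 52.50 in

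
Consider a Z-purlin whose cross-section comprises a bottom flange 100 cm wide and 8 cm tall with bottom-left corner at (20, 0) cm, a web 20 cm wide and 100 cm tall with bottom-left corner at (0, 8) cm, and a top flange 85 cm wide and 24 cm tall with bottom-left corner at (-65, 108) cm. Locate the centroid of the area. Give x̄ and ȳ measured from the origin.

bottom flange: A = 100 × 8 = 800.00, centroid at (70.00, 4.00).
web: A = 20 × 100 = 2000.00, centroid at (10.00, 58.00).
top flange: A = 85 × 24 = 2040.00, centroid at (-22.50, 120.00).
ΣA = 4840.00 cm², ΣAx̄ = 30100.00 cm³, ΣAȳ = 364000.00 cm³.
x̄ = 30100.00/4840.00 = 6.22 cm; ȳ = 364000.00/4840.00 = 75.21 cm.

x̄ = 6.22 cm, ȳ = 75.21 cm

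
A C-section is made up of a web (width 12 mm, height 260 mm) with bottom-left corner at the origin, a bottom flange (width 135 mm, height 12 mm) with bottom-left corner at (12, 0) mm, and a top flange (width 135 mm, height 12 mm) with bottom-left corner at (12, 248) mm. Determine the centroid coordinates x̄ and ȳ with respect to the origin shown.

Part | A | x̄ᵢ | ȳᵢ | A·x̄ᵢ | A·ȳᵢ
web | 3120.00 | 6.00 | 130.00 | 18720.00 | 405600.00
bottom flange | 1620.00 | 79.50 | 6.00 | 128790.00 | 9720.00
top flange | 1620.00 | 79.50 | 254.00 | 128790.00 | 411480.00
Σ | 6360.00 |  |  | 276300.00 | 826800.00
x̄ = 276300.00 / 6360.00 = 43.44 mm
ȳ = 826800.00 / 6360.00 = 130.00 mm

x̄ = 43.44 mm, ȳ = 130.00 mm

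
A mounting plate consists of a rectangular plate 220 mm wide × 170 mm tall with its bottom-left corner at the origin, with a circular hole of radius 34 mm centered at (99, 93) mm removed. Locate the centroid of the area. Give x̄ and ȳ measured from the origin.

Part | A | x̄ᵢ | ȳᵢ | A·x̄ᵢ | A·ȳᵢ
plate | 37400.00 | 110.00 | 85.00 | 4114000.00 | 3179000.00
hole | -3631.68 | 99.00 | 93.00 | -359536.43 | -337746.34
Σ | 33768.32 |  |  | 3754463.57 | 2841253.66
x̄ = 3754463.57 / 33768.32 = 111.18 mm
ȳ = 2841253.66 / 33768.32 = 84.14 mm

x̄ = 111.18 mm, ȳ = 84.14 mm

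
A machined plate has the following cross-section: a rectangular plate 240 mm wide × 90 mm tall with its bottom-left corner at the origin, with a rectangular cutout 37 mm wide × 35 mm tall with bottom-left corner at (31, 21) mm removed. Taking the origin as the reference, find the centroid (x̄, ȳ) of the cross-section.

plate: A = 240 × 90 = 21600.00, centroid at (120.00, 45.00).
hole: A = −(37 × 35) = -1295.00, centroid at (49.50, 38.50).
ΣA = 20305.00 mm²
ΣAx̄ = (21600.00)(120.00) + (-1295.00)(49.50) = 2527897.50 mm³
ΣAȳ = (21600.00)(45.00) + (-1295.00)(38.50) = 922142.50 mm³
x̄ = 2527897.50 / 20305.00 = 124.50 mm
ȳ = 922142.50 / 20305.00 = 45.41 mm

x̄ = 124.50 mm, ȳ = 45.41 mm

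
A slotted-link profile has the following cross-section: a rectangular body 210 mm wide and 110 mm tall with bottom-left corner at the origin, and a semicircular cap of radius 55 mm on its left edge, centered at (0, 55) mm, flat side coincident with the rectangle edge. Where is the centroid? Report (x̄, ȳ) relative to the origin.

rectangular body: A = 210 × 110 = 23100.00, centroid at (105.00, 55.00).
semicircular end: A = ½π·55² = 4751.66, centroid at (-23.34, 55.00).
ΣA = 27851.66 mm²
ΣAx̄ = (23100.00)(105.00) + (4751.66)(-23.34) = 2314583.33 mm³
ΣAȳ = (23100.00)(55.00) + (4751.66)(55.00) = 1531841.24 mm³
x̄ = 2314583.33 / 27851.66 = 83.10 mm
ȳ = 1531841.24 / 27851.66 = 55.00 mm

x̄ = 83.10 mm, ȳ = 55.00 mm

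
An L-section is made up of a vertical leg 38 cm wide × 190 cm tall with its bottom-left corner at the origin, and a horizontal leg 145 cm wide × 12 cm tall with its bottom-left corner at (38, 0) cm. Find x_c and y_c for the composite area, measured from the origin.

Part | A | x̄ᵢ | ȳᵢ | A·x̄ᵢ | A·ȳᵢ
vertical leg | 7220.00 | 19.00 | 95.00 | 137180.00 | 685900.00
horizontal leg | 1740.00 | 110.50 | 6.00 | 192270.00 | 10440.00
Σ | 8960.00 |  |  | 329450.00 | 696340.00
x_c = 329450.00 / 8960.00 = 36.77 cm
y_c = 696340.00 / 8960.00 = 77.72 cm

x_c = 36.77 cm, y_c = 77.72 cm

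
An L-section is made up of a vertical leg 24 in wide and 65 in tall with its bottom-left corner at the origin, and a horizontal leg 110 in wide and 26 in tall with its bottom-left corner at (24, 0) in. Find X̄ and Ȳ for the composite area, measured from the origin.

Part | A | x̄ᵢ | ȳᵢ | A·x̄ᵢ | A·ȳᵢ
vertical leg | 1560.00 | 12.00 | 32.50 | 18720.00 | 50700.00
horizontal leg | 2860.00 | 79.00 | 13.00 | 225940.00 | 37180.00
Σ | 4420.00 |  |  | 244660.00 | 87880.00
X̄ = 244660.00 / 4420.00 = 55.35 in
Ȳ = 87880.00 / 4420.00 = 19.88 in

X̄ = 55.35 in, Ȳ = 19.88 in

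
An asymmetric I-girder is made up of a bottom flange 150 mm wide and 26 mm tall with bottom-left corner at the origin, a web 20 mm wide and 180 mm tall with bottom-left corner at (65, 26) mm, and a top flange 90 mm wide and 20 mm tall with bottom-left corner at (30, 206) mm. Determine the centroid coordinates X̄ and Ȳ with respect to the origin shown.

X̄ = 75.00 mm, Ȳ = 92.16 mm

bottom flange: A = 150 × 26 = 3900.00, centroid at (75.00, 13.00).
web: A = 20 × 180 = 3600.00, centroid at (75.00, 116.00).
top flange: A = 90 × 20 = 1800.00, centroid at (75.00, 216.00).
ΣA = 9300.00 mm²
ΣAX̄ = (3900.00)(75.00) + (3600.00)(75.00) + (1800.00)(75.00) = 697500.00 mm³
ΣAȲ = (3900.00)(13.00) + (3600.00)(116.00) + (1800.00)(216.00) = 857100.00 mm³
X̄ = 697500.00 / 9300.00 = 75.00 mm
Ȳ = 857100.00 / 9300.00 = 92.16 mm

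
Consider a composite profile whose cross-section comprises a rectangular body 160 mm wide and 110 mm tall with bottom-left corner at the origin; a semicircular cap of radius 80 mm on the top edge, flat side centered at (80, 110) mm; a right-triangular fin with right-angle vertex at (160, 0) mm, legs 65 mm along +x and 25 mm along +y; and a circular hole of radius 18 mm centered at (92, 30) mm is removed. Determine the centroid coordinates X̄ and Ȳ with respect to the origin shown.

X̄ = 82.56 mm, Ȳ = 87.13 mm

rectangular body: A = 160 × 110 = 17600.00, centroid at (80.00, 55.00).
semicircular top: A = ½π·80² = 10053.10, centroid at (80.00, 143.95).
triangular fin: A = ½·65·25 = 812.50, centroid at (181.67, 8.33).
hole: A = −π·18² = -1017.88, centroid at (92.00, 30.00).
ΣA = 27447.72 mm², ΣAX̄ = 2266207.29 mm³, ΣAȲ = 2391408.50 mm³.
X̄ = 2266207.29/27447.72 = 82.56 mm; Ȳ = 2391408.50/27447.72 = 87.13 mm.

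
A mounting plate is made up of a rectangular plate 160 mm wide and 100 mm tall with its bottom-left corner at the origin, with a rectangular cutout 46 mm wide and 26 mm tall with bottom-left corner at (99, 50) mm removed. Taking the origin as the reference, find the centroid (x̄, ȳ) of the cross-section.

x̄ = 76.61 mm, ȳ = 48.95 mm

plate: A = 160 × 100 = 16000.00, centroid at (80.00, 50.00).
hole: A = −(46 × 26) = -1196.00, centroid at (122.00, 63.00).
ΣA = 14804.00 mm², ΣAx̄ = 1134088.00 mm³, ΣAȳ = 724652.00 mm³.
x̄ = 1134088.00/14804.00 = 76.61 mm; ȳ = 724652.00/14804.00 = 48.95 mm.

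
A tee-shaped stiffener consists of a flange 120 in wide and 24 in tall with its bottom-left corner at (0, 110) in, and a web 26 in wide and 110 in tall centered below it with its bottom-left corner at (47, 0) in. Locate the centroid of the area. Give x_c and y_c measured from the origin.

x_c = 60.00 in, y_c = 88.62 in

web: A = 26 × 110 = 2860.00, centroid at (60.00, 55.00).
flange: A = 120 × 24 = 2880.00, centroid at (60.00, 122.00).
ΣA = 5740.00 in², ΣAx_c = 344400.00 in³, ΣAy_c = 508660.00 in³.
x_c = 344400.00/5740.00 = 60.00 in; y_c = 508660.00/5740.00 = 88.62 in.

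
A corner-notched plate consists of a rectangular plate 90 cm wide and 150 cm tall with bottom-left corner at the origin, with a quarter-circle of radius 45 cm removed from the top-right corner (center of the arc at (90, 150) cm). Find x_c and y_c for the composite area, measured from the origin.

x_c = 41.54 cm, y_c = 67.53 cm

plate: A = 90 × 150 = 13500.00, centroid at (45.00, 75.00).
removed quarter-circle: A = −¼π·45² = -1590.43, centroid at (70.90, 130.90).
ΣA = 11909.57 cm²
ΣAx_c = (13500.00)(45.00) + (-1590.43)(70.90) = 494736.18 cm³
ΣAy_c = (13500.00)(75.00) + (-1590.43)(130.90) = 804310.31 cm³
x_c = 494736.18 / 11909.57 = 41.54 cm
y_c = 804310.31 / 11909.57 = 67.53 cm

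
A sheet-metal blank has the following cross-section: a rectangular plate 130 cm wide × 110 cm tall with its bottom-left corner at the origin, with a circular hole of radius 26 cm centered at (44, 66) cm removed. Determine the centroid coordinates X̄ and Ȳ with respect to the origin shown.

plate: A = 130 × 110 = 14300.00, centroid at (65.00, 55.00).
hole: A = −π·26² = -2123.72, centroid at (44.00, 66.00).
ΣA = 12176.28 cm², ΣAX̄ = 836056.47 cm³, ΣAȲ = 646334.70 cm³.
X̄ = 836056.47/12176.28 = 68.66 cm; Ȳ = 646334.70/12176.28 = 53.08 cm.

X̄ = 68.66 cm, Ȳ = 53.08 cm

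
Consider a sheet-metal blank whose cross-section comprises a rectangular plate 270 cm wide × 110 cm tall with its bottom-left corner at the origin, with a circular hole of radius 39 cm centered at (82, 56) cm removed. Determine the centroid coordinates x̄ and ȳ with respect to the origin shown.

x̄ = 145.16 cm, ȳ = 54.81 cm

plate: A = 270 × 110 = 29700.00, centroid at (135.00, 55.00).
hole: A = −π·39² = -4778.36, centroid at (82.00, 56.00).
ΣA = 24921.64 cm², ΣAx̄ = 3617674.28 cm³, ΣAȳ = 1365911.70 cm³.
x̄ = 3617674.28/24921.64 = 145.16 cm; ȳ = 1365911.70/24921.64 = 54.81 cm.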